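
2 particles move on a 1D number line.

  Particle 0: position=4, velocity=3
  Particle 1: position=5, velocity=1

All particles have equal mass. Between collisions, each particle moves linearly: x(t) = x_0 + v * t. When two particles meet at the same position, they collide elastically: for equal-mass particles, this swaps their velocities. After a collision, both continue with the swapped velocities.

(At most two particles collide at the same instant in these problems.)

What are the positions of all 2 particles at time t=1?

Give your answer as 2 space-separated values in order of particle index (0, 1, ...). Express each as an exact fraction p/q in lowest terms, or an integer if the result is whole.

Collision at t=1/2: particles 0 and 1 swap velocities; positions: p0=11/2 p1=11/2; velocities now: v0=1 v1=3
Advance to t=1 (no further collisions before then); velocities: v0=1 v1=3; positions = 6 7

Answer: 6 7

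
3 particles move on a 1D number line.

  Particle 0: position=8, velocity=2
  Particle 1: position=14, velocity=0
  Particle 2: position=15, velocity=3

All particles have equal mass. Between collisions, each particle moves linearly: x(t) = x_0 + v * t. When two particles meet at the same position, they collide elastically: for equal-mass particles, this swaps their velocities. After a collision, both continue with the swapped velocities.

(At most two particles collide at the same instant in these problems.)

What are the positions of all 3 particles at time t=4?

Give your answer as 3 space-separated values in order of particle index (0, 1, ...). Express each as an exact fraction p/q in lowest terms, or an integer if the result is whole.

Collision at t=3: particles 0 and 1 swap velocities; positions: p0=14 p1=14 p2=24; velocities now: v0=0 v1=2 v2=3
Advance to t=4 (no further collisions before then); velocities: v0=0 v1=2 v2=3; positions = 14 16 27

Answer: 14 16 27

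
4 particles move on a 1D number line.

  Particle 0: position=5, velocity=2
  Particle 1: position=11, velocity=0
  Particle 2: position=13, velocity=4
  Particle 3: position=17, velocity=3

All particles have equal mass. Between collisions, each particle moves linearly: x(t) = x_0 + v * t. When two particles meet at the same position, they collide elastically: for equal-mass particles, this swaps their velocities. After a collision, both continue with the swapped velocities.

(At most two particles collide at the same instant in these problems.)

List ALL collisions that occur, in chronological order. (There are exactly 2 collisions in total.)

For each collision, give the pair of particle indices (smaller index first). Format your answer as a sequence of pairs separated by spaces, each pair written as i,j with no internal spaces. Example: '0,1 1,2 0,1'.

Answer: 0,1 2,3

Derivation:
Collision at t=3: particles 0 and 1 swap velocities; positions: p0=11 p1=11 p2=25 p3=26; velocities now: v0=0 v1=2 v2=4 v3=3
Collision at t=4: particles 2 and 3 swap velocities; positions: p0=11 p1=13 p2=29 p3=29; velocities now: v0=0 v1=2 v2=3 v3=4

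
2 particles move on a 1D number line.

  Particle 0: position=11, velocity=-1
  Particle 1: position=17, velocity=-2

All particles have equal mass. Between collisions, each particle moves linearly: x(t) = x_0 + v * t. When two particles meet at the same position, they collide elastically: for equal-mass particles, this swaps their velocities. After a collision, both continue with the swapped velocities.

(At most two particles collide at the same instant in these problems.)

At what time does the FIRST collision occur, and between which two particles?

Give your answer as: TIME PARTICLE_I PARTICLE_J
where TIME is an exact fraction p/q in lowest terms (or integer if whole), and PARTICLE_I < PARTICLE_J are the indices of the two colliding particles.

Pair (0,1): pos 11,17 vel -1,-2 -> gap=6, closing at 1/unit, collide at t=6
Earliest collision: t=6 between 0 and 1

Answer: 6 0 1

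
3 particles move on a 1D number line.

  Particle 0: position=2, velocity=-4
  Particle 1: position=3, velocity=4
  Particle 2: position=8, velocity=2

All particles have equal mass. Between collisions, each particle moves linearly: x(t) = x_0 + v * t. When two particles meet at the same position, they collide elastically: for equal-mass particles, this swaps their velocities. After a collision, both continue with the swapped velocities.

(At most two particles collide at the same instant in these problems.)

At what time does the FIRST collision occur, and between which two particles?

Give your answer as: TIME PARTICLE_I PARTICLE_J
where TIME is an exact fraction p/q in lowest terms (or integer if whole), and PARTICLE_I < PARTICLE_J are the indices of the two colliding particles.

Answer: 5/2 1 2

Derivation:
Pair (0,1): pos 2,3 vel -4,4 -> not approaching (rel speed -8 <= 0)
Pair (1,2): pos 3,8 vel 4,2 -> gap=5, closing at 2/unit, collide at t=5/2
Earliest collision: t=5/2 between 1 and 2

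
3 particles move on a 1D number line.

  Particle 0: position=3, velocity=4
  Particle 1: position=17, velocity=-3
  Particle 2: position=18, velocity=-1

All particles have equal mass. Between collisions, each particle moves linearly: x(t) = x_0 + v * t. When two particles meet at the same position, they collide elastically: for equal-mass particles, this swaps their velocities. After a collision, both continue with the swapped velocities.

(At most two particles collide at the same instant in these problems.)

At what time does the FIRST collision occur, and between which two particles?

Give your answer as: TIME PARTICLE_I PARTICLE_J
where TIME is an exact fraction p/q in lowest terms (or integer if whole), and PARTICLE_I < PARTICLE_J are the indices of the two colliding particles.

Answer: 2 0 1

Derivation:
Pair (0,1): pos 3,17 vel 4,-3 -> gap=14, closing at 7/unit, collide at t=2
Pair (1,2): pos 17,18 vel -3,-1 -> not approaching (rel speed -2 <= 0)
Earliest collision: t=2 between 0 and 1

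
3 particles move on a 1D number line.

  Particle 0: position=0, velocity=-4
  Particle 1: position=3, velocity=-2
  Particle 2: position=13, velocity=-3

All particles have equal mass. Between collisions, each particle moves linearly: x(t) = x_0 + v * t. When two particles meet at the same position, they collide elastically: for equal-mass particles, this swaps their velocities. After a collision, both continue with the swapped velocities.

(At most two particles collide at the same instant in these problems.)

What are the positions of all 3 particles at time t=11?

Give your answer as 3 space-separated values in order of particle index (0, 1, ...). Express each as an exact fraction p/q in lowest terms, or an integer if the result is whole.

Collision at t=10: particles 1 and 2 swap velocities; positions: p0=-40 p1=-17 p2=-17; velocities now: v0=-4 v1=-3 v2=-2
Advance to t=11 (no further collisions before then); velocities: v0=-4 v1=-3 v2=-2; positions = -44 -20 -19

Answer: -44 -20 -19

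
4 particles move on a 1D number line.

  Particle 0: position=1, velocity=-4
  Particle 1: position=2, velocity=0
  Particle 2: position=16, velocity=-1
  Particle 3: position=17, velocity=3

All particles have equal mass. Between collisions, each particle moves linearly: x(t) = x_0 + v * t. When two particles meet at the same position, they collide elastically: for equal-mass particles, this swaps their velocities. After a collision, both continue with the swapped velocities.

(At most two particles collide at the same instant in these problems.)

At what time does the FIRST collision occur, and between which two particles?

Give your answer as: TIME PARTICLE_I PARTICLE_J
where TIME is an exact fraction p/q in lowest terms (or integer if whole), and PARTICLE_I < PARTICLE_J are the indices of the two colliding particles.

Pair (0,1): pos 1,2 vel -4,0 -> not approaching (rel speed -4 <= 0)
Pair (1,2): pos 2,16 vel 0,-1 -> gap=14, closing at 1/unit, collide at t=14
Pair (2,3): pos 16,17 vel -1,3 -> not approaching (rel speed -4 <= 0)
Earliest collision: t=14 between 1 and 2

Answer: 14 1 2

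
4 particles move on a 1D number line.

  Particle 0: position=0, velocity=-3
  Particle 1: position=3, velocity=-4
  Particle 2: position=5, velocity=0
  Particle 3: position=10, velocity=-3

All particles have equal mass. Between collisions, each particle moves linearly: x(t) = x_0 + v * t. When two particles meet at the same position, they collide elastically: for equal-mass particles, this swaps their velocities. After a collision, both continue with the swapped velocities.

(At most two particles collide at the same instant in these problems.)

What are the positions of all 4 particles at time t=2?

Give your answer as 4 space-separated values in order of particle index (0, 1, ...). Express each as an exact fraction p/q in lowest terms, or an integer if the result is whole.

Collision at t=5/3: particles 2 and 3 swap velocities; positions: p0=-5 p1=-11/3 p2=5 p3=5; velocities now: v0=-3 v1=-4 v2=-3 v3=0
Advance to t=2 (no further collisions before then); velocities: v0=-3 v1=-4 v2=-3 v3=0; positions = -6 -5 4 5

Answer: -6 -5 4 5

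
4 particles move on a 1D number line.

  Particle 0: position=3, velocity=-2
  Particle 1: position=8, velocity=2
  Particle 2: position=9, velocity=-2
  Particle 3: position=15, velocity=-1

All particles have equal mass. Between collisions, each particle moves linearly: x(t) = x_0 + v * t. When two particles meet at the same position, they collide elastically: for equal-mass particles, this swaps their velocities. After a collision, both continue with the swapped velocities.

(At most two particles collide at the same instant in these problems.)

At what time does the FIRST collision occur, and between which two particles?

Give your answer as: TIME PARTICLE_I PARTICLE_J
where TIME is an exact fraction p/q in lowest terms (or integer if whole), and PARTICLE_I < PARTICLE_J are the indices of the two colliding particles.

Answer: 1/4 1 2

Derivation:
Pair (0,1): pos 3,8 vel -2,2 -> not approaching (rel speed -4 <= 0)
Pair (1,2): pos 8,9 vel 2,-2 -> gap=1, closing at 4/unit, collide at t=1/4
Pair (2,3): pos 9,15 vel -2,-1 -> not approaching (rel speed -1 <= 0)
Earliest collision: t=1/4 between 1 and 2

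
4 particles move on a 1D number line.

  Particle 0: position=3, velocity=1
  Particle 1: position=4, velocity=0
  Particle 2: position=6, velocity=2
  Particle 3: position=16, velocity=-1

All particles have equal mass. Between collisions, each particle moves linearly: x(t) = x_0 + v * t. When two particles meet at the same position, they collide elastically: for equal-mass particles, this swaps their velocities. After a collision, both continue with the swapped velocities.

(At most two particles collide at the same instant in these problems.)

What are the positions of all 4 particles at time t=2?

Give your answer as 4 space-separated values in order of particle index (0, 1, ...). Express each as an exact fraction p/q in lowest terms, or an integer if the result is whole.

Answer: 4 5 10 14

Derivation:
Collision at t=1: particles 0 and 1 swap velocities; positions: p0=4 p1=4 p2=8 p3=15; velocities now: v0=0 v1=1 v2=2 v3=-1
Advance to t=2 (no further collisions before then); velocities: v0=0 v1=1 v2=2 v3=-1; positions = 4 5 10 14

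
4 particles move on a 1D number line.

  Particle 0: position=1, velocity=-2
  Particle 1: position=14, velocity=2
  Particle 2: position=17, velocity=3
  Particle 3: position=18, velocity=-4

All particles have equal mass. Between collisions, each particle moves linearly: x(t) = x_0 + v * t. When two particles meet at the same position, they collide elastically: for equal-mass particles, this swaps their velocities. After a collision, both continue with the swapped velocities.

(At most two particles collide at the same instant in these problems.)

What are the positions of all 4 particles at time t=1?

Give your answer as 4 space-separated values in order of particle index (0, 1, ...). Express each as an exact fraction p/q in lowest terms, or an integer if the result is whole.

Collision at t=1/7: particles 2 and 3 swap velocities; positions: p0=5/7 p1=100/7 p2=122/7 p3=122/7; velocities now: v0=-2 v1=2 v2=-4 v3=3
Collision at t=2/3: particles 1 and 2 swap velocities; positions: p0=-1/3 p1=46/3 p2=46/3 p3=19; velocities now: v0=-2 v1=-4 v2=2 v3=3
Advance to t=1 (no further collisions before then); velocities: v0=-2 v1=-4 v2=2 v3=3; positions = -1 14 16 20

Answer: -1 14 16 20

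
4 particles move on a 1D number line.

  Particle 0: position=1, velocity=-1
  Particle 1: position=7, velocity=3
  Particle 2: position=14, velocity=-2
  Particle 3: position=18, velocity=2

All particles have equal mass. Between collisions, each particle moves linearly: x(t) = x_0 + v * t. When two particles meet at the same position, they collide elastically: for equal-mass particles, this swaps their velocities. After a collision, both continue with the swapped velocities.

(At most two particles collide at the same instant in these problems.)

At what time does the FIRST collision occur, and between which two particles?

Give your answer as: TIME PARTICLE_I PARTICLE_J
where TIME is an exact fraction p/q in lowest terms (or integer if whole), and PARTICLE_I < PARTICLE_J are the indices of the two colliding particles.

Answer: 7/5 1 2

Derivation:
Pair (0,1): pos 1,7 vel -1,3 -> not approaching (rel speed -4 <= 0)
Pair (1,2): pos 7,14 vel 3,-2 -> gap=7, closing at 5/unit, collide at t=7/5
Pair (2,3): pos 14,18 vel -2,2 -> not approaching (rel speed -4 <= 0)
Earliest collision: t=7/5 between 1 and 2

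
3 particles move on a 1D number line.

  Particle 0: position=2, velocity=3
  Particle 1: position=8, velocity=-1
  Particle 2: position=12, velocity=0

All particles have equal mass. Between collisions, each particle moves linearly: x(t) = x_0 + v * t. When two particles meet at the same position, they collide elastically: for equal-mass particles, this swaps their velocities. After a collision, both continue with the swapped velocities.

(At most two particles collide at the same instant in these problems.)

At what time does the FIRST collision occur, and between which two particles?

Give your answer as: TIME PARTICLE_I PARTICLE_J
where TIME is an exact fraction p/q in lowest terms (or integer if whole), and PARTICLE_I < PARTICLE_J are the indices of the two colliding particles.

Pair (0,1): pos 2,8 vel 3,-1 -> gap=6, closing at 4/unit, collide at t=3/2
Pair (1,2): pos 8,12 vel -1,0 -> not approaching (rel speed -1 <= 0)
Earliest collision: t=3/2 between 0 and 1

Answer: 3/2 0 1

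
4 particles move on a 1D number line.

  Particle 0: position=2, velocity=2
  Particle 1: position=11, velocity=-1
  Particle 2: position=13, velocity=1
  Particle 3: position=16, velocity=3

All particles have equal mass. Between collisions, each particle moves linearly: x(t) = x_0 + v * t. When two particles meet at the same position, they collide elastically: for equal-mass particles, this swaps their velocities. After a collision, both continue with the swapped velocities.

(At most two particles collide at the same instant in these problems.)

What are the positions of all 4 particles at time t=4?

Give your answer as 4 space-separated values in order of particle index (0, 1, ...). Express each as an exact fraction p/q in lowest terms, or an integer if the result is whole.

Answer: 7 10 17 28

Derivation:
Collision at t=3: particles 0 and 1 swap velocities; positions: p0=8 p1=8 p2=16 p3=25; velocities now: v0=-1 v1=2 v2=1 v3=3
Advance to t=4 (no further collisions before then); velocities: v0=-1 v1=2 v2=1 v3=3; positions = 7 10 17 28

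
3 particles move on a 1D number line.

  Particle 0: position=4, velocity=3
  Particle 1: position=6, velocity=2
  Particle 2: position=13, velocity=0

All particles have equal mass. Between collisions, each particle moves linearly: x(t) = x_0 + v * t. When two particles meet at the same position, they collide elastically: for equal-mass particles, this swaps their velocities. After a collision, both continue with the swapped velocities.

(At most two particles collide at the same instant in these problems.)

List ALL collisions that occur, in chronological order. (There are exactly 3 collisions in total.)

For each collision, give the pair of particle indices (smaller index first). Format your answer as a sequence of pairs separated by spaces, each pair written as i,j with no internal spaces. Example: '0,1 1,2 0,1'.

Answer: 0,1 1,2 0,1

Derivation:
Collision at t=2: particles 0 and 1 swap velocities; positions: p0=10 p1=10 p2=13; velocities now: v0=2 v1=3 v2=0
Collision at t=3: particles 1 and 2 swap velocities; positions: p0=12 p1=13 p2=13; velocities now: v0=2 v1=0 v2=3
Collision at t=7/2: particles 0 and 1 swap velocities; positions: p0=13 p1=13 p2=29/2; velocities now: v0=0 v1=2 v2=3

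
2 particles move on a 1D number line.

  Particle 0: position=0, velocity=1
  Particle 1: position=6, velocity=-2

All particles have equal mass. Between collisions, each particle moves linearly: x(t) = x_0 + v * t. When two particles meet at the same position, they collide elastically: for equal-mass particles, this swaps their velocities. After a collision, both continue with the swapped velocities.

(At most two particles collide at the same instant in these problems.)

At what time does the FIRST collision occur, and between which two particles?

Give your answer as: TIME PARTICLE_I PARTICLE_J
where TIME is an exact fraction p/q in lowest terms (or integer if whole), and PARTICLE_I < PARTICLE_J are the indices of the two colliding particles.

Answer: 2 0 1

Derivation:
Pair (0,1): pos 0,6 vel 1,-2 -> gap=6, closing at 3/unit, collide at t=2
Earliest collision: t=2 between 0 and 1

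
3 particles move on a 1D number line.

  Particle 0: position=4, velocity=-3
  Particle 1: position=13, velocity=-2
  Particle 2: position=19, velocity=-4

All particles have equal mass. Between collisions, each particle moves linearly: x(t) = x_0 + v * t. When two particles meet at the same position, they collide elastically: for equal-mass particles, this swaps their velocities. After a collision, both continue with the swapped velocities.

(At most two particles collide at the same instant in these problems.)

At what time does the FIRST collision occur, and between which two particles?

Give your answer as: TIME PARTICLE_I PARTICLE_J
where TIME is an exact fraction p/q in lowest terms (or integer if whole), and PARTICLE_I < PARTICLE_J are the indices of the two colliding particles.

Answer: 3 1 2

Derivation:
Pair (0,1): pos 4,13 vel -3,-2 -> not approaching (rel speed -1 <= 0)
Pair (1,2): pos 13,19 vel -2,-4 -> gap=6, closing at 2/unit, collide at t=3
Earliest collision: t=3 between 1 and 2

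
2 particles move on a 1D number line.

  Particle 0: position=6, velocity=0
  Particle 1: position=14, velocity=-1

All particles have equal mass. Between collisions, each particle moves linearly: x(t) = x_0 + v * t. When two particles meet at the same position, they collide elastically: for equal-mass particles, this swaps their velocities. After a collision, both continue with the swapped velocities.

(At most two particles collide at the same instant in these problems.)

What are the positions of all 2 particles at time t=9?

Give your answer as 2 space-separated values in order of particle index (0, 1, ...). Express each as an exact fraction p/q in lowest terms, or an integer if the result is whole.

Collision at t=8: particles 0 and 1 swap velocities; positions: p0=6 p1=6; velocities now: v0=-1 v1=0
Advance to t=9 (no further collisions before then); velocities: v0=-1 v1=0; positions = 5 6

Answer: 5 6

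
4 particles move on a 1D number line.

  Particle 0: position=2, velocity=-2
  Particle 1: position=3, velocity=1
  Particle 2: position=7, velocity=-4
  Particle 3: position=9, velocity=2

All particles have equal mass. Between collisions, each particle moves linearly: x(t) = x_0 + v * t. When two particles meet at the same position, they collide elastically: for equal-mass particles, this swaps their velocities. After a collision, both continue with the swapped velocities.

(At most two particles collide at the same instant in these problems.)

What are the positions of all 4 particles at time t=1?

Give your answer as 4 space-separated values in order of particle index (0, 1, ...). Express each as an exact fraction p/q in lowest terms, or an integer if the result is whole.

Collision at t=4/5: particles 1 and 2 swap velocities; positions: p0=2/5 p1=19/5 p2=19/5 p3=53/5; velocities now: v0=-2 v1=-4 v2=1 v3=2
Advance to t=1 (no further collisions before then); velocities: v0=-2 v1=-4 v2=1 v3=2; positions = 0 3 4 11

Answer: 0 3 4 11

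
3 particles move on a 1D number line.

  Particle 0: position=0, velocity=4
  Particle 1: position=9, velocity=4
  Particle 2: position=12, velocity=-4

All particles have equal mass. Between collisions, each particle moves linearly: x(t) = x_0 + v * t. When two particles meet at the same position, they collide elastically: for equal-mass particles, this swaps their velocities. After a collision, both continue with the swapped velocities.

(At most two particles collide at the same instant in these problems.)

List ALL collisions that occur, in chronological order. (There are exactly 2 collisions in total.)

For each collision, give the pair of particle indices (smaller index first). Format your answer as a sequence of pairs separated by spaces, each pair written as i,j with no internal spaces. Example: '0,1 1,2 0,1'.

Answer: 1,2 0,1

Derivation:
Collision at t=3/8: particles 1 and 2 swap velocities; positions: p0=3/2 p1=21/2 p2=21/2; velocities now: v0=4 v1=-4 v2=4
Collision at t=3/2: particles 0 and 1 swap velocities; positions: p0=6 p1=6 p2=15; velocities now: v0=-4 v1=4 v2=4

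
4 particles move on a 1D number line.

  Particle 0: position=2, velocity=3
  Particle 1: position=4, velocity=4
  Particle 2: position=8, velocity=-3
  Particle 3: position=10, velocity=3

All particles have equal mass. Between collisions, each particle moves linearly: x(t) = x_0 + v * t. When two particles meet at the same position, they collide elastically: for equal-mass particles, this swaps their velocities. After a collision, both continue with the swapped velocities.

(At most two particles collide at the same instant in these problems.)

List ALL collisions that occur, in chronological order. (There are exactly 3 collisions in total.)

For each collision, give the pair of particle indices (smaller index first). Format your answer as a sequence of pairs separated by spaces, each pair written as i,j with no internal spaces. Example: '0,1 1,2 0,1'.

Answer: 1,2 0,1 2,3

Derivation:
Collision at t=4/7: particles 1 and 2 swap velocities; positions: p0=26/7 p1=44/7 p2=44/7 p3=82/7; velocities now: v0=3 v1=-3 v2=4 v3=3
Collision at t=1: particles 0 and 1 swap velocities; positions: p0=5 p1=5 p2=8 p3=13; velocities now: v0=-3 v1=3 v2=4 v3=3
Collision at t=6: particles 2 and 3 swap velocities; positions: p0=-10 p1=20 p2=28 p3=28; velocities now: v0=-3 v1=3 v2=3 v3=4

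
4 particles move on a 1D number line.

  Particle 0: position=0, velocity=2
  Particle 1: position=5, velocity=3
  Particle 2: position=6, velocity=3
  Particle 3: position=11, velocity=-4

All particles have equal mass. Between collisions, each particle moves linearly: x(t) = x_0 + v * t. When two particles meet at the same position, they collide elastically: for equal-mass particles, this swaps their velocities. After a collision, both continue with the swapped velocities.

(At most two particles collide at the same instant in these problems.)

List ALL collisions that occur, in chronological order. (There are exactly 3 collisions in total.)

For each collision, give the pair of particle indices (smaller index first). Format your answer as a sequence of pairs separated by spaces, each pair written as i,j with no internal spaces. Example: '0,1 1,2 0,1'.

Answer: 2,3 1,2 0,1

Derivation:
Collision at t=5/7: particles 2 and 3 swap velocities; positions: p0=10/7 p1=50/7 p2=57/7 p3=57/7; velocities now: v0=2 v1=3 v2=-4 v3=3
Collision at t=6/7: particles 1 and 2 swap velocities; positions: p0=12/7 p1=53/7 p2=53/7 p3=60/7; velocities now: v0=2 v1=-4 v2=3 v3=3
Collision at t=11/6: particles 0 and 1 swap velocities; positions: p0=11/3 p1=11/3 p2=21/2 p3=23/2; velocities now: v0=-4 v1=2 v2=3 v3=3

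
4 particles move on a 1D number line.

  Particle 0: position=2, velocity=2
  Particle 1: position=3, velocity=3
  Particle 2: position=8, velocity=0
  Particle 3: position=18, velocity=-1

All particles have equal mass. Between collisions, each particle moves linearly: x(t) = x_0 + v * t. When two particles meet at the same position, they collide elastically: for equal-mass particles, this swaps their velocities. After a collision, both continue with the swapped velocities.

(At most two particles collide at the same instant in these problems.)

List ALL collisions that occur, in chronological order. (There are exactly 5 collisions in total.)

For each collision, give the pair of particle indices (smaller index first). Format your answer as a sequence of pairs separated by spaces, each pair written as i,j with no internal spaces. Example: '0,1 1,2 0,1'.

Answer: 1,2 0,1 2,3 1,2 0,1

Derivation:
Collision at t=5/3: particles 1 and 2 swap velocities; positions: p0=16/3 p1=8 p2=8 p3=49/3; velocities now: v0=2 v1=0 v2=3 v3=-1
Collision at t=3: particles 0 and 1 swap velocities; positions: p0=8 p1=8 p2=12 p3=15; velocities now: v0=0 v1=2 v2=3 v3=-1
Collision at t=15/4: particles 2 and 3 swap velocities; positions: p0=8 p1=19/2 p2=57/4 p3=57/4; velocities now: v0=0 v1=2 v2=-1 v3=3
Collision at t=16/3: particles 1 and 2 swap velocities; positions: p0=8 p1=38/3 p2=38/3 p3=19; velocities now: v0=0 v1=-1 v2=2 v3=3
Collision at t=10: particles 0 and 1 swap velocities; positions: p0=8 p1=8 p2=22 p3=33; velocities now: v0=-1 v1=0 v2=2 v3=3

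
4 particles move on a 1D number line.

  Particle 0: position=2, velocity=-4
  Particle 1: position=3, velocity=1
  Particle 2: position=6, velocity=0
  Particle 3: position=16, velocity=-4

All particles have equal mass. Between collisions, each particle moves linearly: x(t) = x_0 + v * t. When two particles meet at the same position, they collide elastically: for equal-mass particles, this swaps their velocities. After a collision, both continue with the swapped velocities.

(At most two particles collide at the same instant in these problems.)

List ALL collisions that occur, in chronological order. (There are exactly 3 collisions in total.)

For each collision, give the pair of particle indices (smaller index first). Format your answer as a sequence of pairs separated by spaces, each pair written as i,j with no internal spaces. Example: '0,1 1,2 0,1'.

Collision at t=5/2: particles 2 and 3 swap velocities; positions: p0=-8 p1=11/2 p2=6 p3=6; velocities now: v0=-4 v1=1 v2=-4 v3=0
Collision at t=13/5: particles 1 and 2 swap velocities; positions: p0=-42/5 p1=28/5 p2=28/5 p3=6; velocities now: v0=-4 v1=-4 v2=1 v3=0
Collision at t=3: particles 2 and 3 swap velocities; positions: p0=-10 p1=4 p2=6 p3=6; velocities now: v0=-4 v1=-4 v2=0 v3=1

Answer: 2,3 1,2 2,3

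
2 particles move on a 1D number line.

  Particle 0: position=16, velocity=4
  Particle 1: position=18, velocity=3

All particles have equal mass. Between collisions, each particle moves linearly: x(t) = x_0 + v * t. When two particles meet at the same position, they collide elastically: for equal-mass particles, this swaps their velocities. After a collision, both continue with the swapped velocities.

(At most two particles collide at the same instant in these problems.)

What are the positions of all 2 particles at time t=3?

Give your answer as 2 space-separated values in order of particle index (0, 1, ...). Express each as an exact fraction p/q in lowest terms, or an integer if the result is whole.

Collision at t=2: particles 0 and 1 swap velocities; positions: p0=24 p1=24; velocities now: v0=3 v1=4
Advance to t=3 (no further collisions before then); velocities: v0=3 v1=4; positions = 27 28

Answer: 27 28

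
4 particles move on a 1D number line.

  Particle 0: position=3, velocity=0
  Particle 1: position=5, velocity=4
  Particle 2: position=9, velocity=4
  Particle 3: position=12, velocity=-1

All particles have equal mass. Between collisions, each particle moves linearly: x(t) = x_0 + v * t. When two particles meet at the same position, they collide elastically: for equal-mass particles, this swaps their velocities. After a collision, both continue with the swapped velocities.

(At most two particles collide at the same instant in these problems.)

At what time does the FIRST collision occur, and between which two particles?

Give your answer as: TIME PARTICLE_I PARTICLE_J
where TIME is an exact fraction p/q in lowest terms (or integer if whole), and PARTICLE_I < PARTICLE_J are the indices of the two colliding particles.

Pair (0,1): pos 3,5 vel 0,4 -> not approaching (rel speed -4 <= 0)
Pair (1,2): pos 5,9 vel 4,4 -> not approaching (rel speed 0 <= 0)
Pair (2,3): pos 9,12 vel 4,-1 -> gap=3, closing at 5/unit, collide at t=3/5
Earliest collision: t=3/5 between 2 and 3

Answer: 3/5 2 3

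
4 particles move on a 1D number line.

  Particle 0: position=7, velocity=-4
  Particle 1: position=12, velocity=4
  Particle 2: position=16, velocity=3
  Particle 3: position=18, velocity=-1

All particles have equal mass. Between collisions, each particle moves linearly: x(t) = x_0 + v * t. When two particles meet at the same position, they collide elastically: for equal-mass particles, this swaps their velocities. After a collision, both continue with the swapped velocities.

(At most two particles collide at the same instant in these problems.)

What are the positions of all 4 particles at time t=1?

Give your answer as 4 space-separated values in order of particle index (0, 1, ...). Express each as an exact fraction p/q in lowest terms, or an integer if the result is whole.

Collision at t=1/2: particles 2 and 3 swap velocities; positions: p0=5 p1=14 p2=35/2 p3=35/2; velocities now: v0=-4 v1=4 v2=-1 v3=3
Advance to t=1 (no further collisions before then); velocities: v0=-4 v1=4 v2=-1 v3=3; positions = 3 16 17 19

Answer: 3 16 17 19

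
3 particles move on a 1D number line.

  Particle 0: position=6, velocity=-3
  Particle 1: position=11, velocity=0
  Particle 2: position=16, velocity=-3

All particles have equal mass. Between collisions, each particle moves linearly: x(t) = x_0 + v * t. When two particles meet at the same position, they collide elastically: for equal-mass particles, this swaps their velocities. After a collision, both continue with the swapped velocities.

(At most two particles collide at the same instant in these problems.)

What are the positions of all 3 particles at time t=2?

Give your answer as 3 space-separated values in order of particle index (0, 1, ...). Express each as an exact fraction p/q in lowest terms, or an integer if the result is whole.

Collision at t=5/3: particles 1 and 2 swap velocities; positions: p0=1 p1=11 p2=11; velocities now: v0=-3 v1=-3 v2=0
Advance to t=2 (no further collisions before then); velocities: v0=-3 v1=-3 v2=0; positions = 0 10 11

Answer: 0 10 11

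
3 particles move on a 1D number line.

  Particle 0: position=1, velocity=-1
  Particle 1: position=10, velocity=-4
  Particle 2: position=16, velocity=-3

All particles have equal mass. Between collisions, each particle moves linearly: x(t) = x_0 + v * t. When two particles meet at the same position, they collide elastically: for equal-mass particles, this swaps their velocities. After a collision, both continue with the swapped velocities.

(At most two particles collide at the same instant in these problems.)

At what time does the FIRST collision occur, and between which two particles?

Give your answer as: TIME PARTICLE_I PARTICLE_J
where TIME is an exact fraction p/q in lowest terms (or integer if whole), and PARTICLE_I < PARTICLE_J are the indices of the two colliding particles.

Pair (0,1): pos 1,10 vel -1,-4 -> gap=9, closing at 3/unit, collide at t=3
Pair (1,2): pos 10,16 vel -4,-3 -> not approaching (rel speed -1 <= 0)
Earliest collision: t=3 between 0 and 1

Answer: 3 0 1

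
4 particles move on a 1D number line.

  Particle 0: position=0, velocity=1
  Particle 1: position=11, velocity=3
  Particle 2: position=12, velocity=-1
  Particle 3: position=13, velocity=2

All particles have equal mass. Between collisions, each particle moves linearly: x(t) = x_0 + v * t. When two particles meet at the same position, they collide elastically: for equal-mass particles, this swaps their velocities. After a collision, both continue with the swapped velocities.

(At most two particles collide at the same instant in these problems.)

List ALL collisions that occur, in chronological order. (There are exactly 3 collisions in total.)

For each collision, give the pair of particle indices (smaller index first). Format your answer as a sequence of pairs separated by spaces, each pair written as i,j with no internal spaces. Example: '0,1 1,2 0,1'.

Collision at t=1/4: particles 1 and 2 swap velocities; positions: p0=1/4 p1=47/4 p2=47/4 p3=27/2; velocities now: v0=1 v1=-1 v2=3 v3=2
Collision at t=2: particles 2 and 3 swap velocities; positions: p0=2 p1=10 p2=17 p3=17; velocities now: v0=1 v1=-1 v2=2 v3=3
Collision at t=6: particles 0 and 1 swap velocities; positions: p0=6 p1=6 p2=25 p3=29; velocities now: v0=-1 v1=1 v2=2 v3=3

Answer: 1,2 2,3 0,1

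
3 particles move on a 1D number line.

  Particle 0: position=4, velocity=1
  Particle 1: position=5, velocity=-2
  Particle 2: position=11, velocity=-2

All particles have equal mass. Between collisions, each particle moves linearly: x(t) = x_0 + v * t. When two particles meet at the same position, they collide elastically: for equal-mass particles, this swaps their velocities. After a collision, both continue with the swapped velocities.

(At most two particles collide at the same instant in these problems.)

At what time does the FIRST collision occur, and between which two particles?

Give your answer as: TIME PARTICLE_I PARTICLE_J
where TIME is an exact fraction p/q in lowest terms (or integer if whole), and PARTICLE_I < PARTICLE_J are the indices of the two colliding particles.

Answer: 1/3 0 1

Derivation:
Pair (0,1): pos 4,5 vel 1,-2 -> gap=1, closing at 3/unit, collide at t=1/3
Pair (1,2): pos 5,11 vel -2,-2 -> not approaching (rel speed 0 <= 0)
Earliest collision: t=1/3 between 0 and 1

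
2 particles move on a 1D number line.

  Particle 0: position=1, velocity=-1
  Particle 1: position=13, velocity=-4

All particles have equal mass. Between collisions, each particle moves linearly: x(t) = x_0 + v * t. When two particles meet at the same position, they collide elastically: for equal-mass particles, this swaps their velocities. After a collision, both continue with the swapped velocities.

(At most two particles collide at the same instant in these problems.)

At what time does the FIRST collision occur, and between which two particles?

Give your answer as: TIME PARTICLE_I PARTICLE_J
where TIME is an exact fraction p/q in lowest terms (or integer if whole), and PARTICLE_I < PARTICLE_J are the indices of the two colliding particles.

Answer: 4 0 1

Derivation:
Pair (0,1): pos 1,13 vel -1,-4 -> gap=12, closing at 3/unit, collide at t=4
Earliest collision: t=4 between 0 and 1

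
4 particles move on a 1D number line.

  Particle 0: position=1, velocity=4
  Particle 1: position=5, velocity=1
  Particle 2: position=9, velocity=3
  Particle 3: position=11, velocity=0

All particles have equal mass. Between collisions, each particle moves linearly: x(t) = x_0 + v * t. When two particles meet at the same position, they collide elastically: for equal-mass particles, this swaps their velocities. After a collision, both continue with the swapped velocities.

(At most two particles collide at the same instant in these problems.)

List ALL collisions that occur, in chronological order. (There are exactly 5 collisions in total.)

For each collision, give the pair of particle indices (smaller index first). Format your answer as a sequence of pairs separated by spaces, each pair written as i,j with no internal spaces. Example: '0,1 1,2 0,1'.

Collision at t=2/3: particles 2 and 3 swap velocities; positions: p0=11/3 p1=17/3 p2=11 p3=11; velocities now: v0=4 v1=1 v2=0 v3=3
Collision at t=4/3: particles 0 and 1 swap velocities; positions: p0=19/3 p1=19/3 p2=11 p3=13; velocities now: v0=1 v1=4 v2=0 v3=3
Collision at t=5/2: particles 1 and 2 swap velocities; positions: p0=15/2 p1=11 p2=11 p3=33/2; velocities now: v0=1 v1=0 v2=4 v3=3
Collision at t=6: particles 0 and 1 swap velocities; positions: p0=11 p1=11 p2=25 p3=27; velocities now: v0=0 v1=1 v2=4 v3=3
Collision at t=8: particles 2 and 3 swap velocities; positions: p0=11 p1=13 p2=33 p3=33; velocities now: v0=0 v1=1 v2=3 v3=4

Answer: 2,3 0,1 1,2 0,1 2,3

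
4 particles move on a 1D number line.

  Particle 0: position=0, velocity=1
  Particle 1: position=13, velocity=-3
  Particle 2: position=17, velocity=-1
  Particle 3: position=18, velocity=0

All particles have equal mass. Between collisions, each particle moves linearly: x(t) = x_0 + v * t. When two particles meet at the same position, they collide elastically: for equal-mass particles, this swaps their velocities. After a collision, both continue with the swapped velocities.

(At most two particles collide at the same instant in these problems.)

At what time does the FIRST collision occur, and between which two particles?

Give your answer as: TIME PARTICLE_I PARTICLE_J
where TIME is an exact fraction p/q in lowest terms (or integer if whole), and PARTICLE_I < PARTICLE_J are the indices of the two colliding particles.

Pair (0,1): pos 0,13 vel 1,-3 -> gap=13, closing at 4/unit, collide at t=13/4
Pair (1,2): pos 13,17 vel -3,-1 -> not approaching (rel speed -2 <= 0)
Pair (2,3): pos 17,18 vel -1,0 -> not approaching (rel speed -1 <= 0)
Earliest collision: t=13/4 between 0 and 1

Answer: 13/4 0 1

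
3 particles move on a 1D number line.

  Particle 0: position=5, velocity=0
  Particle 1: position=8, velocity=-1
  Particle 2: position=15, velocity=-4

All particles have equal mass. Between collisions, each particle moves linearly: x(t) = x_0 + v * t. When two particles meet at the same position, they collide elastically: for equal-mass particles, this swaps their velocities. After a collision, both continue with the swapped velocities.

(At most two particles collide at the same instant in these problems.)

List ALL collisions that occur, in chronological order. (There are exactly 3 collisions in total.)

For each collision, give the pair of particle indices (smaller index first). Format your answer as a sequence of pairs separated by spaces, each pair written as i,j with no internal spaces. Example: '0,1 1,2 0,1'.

Collision at t=7/3: particles 1 and 2 swap velocities; positions: p0=5 p1=17/3 p2=17/3; velocities now: v0=0 v1=-4 v2=-1
Collision at t=5/2: particles 0 and 1 swap velocities; positions: p0=5 p1=5 p2=11/2; velocities now: v0=-4 v1=0 v2=-1
Collision at t=3: particles 1 and 2 swap velocities; positions: p0=3 p1=5 p2=5; velocities now: v0=-4 v1=-1 v2=0

Answer: 1,2 0,1 1,2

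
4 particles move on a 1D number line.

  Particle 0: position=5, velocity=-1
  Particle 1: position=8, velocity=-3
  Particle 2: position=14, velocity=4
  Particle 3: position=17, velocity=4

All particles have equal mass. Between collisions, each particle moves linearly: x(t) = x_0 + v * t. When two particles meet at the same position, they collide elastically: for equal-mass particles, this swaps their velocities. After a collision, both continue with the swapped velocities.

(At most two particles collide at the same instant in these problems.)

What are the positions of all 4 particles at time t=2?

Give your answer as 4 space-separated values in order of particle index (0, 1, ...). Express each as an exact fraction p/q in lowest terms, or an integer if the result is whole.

Answer: 2 3 22 25

Derivation:
Collision at t=3/2: particles 0 and 1 swap velocities; positions: p0=7/2 p1=7/2 p2=20 p3=23; velocities now: v0=-3 v1=-1 v2=4 v3=4
Advance to t=2 (no further collisions before then); velocities: v0=-3 v1=-1 v2=4 v3=4; positions = 2 3 22 25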